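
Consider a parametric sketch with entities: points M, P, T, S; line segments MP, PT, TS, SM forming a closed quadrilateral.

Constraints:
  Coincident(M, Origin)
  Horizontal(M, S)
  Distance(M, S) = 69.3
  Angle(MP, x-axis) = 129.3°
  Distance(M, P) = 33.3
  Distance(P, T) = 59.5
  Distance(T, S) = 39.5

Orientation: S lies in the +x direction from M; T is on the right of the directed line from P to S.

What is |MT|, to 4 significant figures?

30.42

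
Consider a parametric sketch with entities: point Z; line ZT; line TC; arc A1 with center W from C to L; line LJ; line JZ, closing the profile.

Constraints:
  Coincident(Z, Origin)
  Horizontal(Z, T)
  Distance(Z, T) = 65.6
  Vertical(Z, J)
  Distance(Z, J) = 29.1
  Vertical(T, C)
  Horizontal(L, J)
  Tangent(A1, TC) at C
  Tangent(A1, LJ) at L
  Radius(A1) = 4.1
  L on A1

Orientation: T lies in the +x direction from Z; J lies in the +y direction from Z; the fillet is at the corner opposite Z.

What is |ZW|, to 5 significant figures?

66.387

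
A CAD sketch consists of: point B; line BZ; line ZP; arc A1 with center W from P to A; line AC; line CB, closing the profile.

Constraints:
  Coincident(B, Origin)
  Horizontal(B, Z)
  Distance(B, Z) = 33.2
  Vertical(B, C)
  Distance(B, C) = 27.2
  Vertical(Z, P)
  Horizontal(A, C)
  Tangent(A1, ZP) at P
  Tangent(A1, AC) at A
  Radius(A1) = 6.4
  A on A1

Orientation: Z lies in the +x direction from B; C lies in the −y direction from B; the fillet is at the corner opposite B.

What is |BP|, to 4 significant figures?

39.18

B is at the origin; B and Z share the same y with |BZ| = 33.2 and Z on the +x side, so Z = (33.20, 0.000). B and C share the same x with |BC| = 27.2 and C on the −y side, so C = (0.000, -27.20). The virtual corner opposite B is at (33.20, -27.20). Tangency of A1 to ZP means the radius WP is perpendicular to ZP and the tangent condition forces WA to be normal to AC, with radius 6.4, so the center W sits 6.4 in from both sides at W = (26.80, -20.80). That places the tangent points at P = (33.20, -20.80) on ZP and A = (26.80, -27.20) on AC. Then |BP| = |P − B| = 39.18.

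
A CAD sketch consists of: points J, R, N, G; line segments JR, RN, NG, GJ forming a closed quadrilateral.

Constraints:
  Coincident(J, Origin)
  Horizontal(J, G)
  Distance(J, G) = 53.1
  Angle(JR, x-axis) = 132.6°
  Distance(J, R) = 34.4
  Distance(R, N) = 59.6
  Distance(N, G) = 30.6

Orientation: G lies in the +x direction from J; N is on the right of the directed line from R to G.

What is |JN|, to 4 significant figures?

26.52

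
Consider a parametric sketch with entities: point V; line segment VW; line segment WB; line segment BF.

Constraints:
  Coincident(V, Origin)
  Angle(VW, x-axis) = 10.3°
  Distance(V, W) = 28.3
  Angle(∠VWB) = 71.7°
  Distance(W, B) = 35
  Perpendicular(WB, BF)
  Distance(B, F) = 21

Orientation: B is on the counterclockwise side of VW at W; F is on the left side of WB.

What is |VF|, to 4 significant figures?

26.77

V is at the origin; VW runs at 10.3° with length 28.3, so W = 28.3·(cos 10.3°, sin 10.3°) = (27.84, 5.060). ∠VWB = 71.7°, so WB runs at 10.3° + (180° − 71.7°) = 118.6° from the x-axis; with |WB| = 35.0, B = W + 35.0·(cos 118.6°, sin 118.6°) = (11.09, 35.79). WB is perpendicular to BF; with |BF| = 21.0 on the left of WB, F = B + 21.0·(-0.8780, -0.4787) = (-7.348, 25.74). Then |VF| = |F − V| = 26.77.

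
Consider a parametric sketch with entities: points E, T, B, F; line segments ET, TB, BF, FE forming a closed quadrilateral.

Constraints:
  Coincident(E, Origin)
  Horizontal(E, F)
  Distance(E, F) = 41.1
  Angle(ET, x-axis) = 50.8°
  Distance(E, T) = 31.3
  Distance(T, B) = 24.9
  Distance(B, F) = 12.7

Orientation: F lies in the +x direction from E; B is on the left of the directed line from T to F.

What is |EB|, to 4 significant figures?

43.71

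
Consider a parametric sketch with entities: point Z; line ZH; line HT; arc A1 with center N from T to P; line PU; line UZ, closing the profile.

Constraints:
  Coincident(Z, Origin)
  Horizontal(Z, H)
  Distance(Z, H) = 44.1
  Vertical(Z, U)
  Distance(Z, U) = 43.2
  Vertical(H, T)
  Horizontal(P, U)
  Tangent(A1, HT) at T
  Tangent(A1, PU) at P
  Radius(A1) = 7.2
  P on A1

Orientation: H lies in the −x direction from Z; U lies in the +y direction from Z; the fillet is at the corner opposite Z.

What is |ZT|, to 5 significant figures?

56.928

Z is at the origin; Z and H share the same y with |ZH| = 44.1 and H on the −x side, so H = (-44.100, 0.0000). Z and U share the same x with |ZU| = 43.2 and U on the +y side, so U = (0.0000, 43.200). The virtual corner opposite Z is at (-44.100, 43.200). Since A1 is tangent to HT there, NT ⟂ HT and A1 meets PU tangentially, so NP is at right angles to PU, with radius 7.2, so the center N sits 7.2 in from both sides at N = (-36.900, 36.000). That places the tangent points at T = (-44.100, 36.000) on HT and P = (-36.900, 43.200) on PU. Then |ZT| = |T − Z| = 56.928.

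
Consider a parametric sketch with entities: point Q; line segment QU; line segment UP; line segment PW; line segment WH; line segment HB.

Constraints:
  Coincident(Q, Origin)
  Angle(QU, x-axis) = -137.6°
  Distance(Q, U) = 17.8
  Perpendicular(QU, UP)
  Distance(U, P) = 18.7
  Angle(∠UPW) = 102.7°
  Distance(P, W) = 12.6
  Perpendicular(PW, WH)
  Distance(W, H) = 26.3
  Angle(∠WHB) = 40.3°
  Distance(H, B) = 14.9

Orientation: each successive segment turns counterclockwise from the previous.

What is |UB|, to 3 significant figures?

7.81

The perpendicularity gives WH at right angles to PW, so WH runs at 120°; with |WH| = 26.3, H = (-2.62, 3.28). ∠WHB = 40.3° gives HB at -101° from the x-axis; with |HB| = 14.9, B = (-5.36, -11.4). Then |UB| = |B − U| = 7.81.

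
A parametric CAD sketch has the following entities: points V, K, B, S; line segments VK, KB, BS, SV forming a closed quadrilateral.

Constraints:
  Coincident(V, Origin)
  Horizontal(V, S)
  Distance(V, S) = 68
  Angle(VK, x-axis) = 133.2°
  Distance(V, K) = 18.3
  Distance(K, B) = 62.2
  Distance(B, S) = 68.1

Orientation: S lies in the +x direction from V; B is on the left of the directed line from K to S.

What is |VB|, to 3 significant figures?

65.4

Checks: |KB| = 62.20 ✓; |BS| = 68.10 ✓.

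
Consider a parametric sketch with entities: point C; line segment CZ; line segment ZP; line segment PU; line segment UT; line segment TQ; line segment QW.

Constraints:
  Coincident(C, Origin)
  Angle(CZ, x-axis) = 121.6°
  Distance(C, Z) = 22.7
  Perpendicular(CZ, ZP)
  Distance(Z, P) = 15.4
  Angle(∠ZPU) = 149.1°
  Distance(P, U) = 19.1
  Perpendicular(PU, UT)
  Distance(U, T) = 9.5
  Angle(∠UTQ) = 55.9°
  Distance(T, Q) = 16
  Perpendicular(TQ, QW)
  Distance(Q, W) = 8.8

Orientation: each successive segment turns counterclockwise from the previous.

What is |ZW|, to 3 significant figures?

28.1

C is at the origin; CZ runs at 121.6° with length 22.7, so Z = (-11.9, 19.3). CZ is perpendicular to ZP, so ZP runs at -148°; with |ZP| = 15.4, P = (-25.0, 11.3). ∠ZPU = 149.1° gives PU at -117° from the x-axis; with |PU| = 19.1, U = (-33.8, -5.68). PU is perpendicular to UT, so UT runs at -27.5°; with |UT| = 9.5, T = (-25.4, -10.1). ∠UTQ = 55.9° gives TQ at 96.6° from the x-axis; with |TQ| = 16.0, Q = (-27.2, 5.83). The perpendicularity gives QW at right angles to TQ, so QW runs at -173°; with |QW| = 8.8, W = (-36.0, 4.82). Then |ZW| = |W − Z| = 28.1.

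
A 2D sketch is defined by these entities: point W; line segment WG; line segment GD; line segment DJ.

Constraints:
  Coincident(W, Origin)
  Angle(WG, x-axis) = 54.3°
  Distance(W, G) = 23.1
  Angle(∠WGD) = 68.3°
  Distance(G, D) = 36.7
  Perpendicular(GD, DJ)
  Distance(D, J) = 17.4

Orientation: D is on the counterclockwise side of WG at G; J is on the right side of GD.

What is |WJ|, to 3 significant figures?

48.0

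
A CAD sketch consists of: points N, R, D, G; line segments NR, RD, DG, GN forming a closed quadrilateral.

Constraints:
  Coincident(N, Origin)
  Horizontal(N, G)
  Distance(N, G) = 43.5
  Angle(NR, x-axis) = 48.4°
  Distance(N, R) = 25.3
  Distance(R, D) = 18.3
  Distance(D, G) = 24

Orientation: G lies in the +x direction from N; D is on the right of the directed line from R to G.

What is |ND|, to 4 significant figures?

19.53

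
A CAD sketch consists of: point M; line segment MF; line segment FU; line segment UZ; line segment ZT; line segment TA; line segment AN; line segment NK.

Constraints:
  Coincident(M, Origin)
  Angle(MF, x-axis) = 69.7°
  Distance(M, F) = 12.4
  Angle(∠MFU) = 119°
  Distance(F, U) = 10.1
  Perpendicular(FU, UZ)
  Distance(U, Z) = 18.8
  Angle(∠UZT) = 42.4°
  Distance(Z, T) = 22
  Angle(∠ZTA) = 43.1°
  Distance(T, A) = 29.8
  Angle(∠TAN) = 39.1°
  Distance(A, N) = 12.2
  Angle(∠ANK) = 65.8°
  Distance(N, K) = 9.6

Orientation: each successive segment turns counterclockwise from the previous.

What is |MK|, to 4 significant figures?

20.99

M is at the origin; MF runs at 69.7° with length 12.4, so F = (4.302, 11.63). ∠MFU = 119.0° gives FU at 130.7° from the x-axis; with |FU| = 10.1, U = (-2.284, 19.29). The perpendicularity gives UZ at right angles to FU, so UZ runs at -139.3°; with |UZ| = 18.8, Z = (-16.54, 7.028). ∠UZT = 42.4° gives ZT at -1.700° from the x-axis; with |ZT| = 22.0, T = (5.453, 6.375). ∠ZTA = 43.1° gives TA at 135.2° from the x-axis; with |TA| = 29.8, A = (-15.69, 27.37). ∠TAN = 39.1° gives AN at -83.90° from the x-axis; with |AN| = 12.2, N = (-14.40, 15.24). ∠ANK = 65.8° gives NK at 30.30° from the x-axis; with |NK| = 9.6, K = (-6.107, 20.09). Then |MK| = |K − M| = 20.99.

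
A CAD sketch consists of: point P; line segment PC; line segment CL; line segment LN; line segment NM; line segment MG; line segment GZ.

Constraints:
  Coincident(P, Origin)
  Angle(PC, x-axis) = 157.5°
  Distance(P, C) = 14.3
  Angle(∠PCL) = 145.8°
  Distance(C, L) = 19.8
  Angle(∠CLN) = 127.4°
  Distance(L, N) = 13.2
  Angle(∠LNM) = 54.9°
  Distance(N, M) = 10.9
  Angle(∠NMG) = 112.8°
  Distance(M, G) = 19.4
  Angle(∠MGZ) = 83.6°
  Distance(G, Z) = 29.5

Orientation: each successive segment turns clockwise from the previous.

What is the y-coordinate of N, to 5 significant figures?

34.480

P is at the origin; PC runs at 157.5° with length 14.3, so C = (-13.211, 5.4724). ∠PCL = 145.8° gives CL at 123.30° from the x-axis; with |CL| = 19.8, L = (-24.082, 22.021). ∠CLN = 127.4° gives LN at 70.700° from the x-axis; with |LN| = 13.2, N = (-19.719, 34.480). So N.y = 34.480.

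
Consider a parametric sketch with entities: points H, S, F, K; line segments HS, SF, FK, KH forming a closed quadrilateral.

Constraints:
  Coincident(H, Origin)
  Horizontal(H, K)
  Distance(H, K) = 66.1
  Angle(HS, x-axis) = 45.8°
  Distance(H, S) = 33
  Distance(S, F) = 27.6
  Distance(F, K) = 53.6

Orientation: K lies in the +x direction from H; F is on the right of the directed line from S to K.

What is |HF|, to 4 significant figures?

12.67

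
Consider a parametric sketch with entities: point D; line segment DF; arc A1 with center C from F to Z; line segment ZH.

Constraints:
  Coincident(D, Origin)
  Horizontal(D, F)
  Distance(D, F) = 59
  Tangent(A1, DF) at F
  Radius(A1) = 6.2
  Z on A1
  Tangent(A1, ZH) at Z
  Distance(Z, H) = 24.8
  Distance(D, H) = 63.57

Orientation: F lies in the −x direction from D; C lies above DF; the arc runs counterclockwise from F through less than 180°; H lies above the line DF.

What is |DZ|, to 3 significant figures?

53.3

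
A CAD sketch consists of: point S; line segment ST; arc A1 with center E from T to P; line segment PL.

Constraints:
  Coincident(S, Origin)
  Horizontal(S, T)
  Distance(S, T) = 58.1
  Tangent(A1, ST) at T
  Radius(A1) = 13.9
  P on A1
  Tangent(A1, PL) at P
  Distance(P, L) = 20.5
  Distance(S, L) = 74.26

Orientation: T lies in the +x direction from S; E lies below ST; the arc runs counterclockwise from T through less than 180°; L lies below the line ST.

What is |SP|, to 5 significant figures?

54.353

S is at the origin; S and T share the same y with |ST| = 58.1 and T on the +x side, so T = (58.100, 0.0000). The tangent condition forces ET to be normal to ST, so E = T + (0, -13.9) = (58.100, -13.900). Since EP ⟂ PL (tangency), |EL| = √(13.9² + 20.5²) = 24.768 regardless of where P sits on A1. So L lies on both circle(S, 74.26) and circle(E, 24.768); the below-ST intersection is L = (63.799, -38.004). P is the foot of the tangent from L: P = (48.699, -24.138).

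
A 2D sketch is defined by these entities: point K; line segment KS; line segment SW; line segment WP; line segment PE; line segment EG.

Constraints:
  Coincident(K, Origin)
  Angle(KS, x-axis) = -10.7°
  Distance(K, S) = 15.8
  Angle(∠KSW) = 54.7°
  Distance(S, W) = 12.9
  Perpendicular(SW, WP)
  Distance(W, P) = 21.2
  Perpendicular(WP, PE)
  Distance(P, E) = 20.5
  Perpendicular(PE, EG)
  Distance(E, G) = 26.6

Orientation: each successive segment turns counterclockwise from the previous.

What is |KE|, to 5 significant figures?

18.678

The perpendicularity gives WP at right angles to SW, so WP runs at -155.40°; with |WP| = 21.2, P = (-9.1205, -0.029540). WP ⟂ PE, so PE runs at -65.400°; with |PE| = 20.5, E = (-0.58679, -18.669). Then |KE| = |E − K| = 18.678.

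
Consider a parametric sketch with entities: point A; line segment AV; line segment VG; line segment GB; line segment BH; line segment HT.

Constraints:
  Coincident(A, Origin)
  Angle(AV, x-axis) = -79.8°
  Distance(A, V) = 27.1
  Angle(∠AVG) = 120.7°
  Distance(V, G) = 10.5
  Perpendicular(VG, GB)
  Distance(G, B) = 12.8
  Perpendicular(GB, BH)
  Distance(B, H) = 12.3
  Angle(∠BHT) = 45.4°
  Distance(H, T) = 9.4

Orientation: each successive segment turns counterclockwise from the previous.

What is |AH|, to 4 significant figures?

15.97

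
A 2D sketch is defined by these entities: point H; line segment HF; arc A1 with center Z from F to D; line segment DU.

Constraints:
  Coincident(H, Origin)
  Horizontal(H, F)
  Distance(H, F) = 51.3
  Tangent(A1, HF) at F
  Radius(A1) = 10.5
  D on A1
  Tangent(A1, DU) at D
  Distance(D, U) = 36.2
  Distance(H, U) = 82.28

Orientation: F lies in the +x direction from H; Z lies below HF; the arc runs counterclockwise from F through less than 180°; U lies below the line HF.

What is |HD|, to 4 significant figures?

47.56

H is at the origin; HF is horizontal with |HF| = 51.3 and F on the +x side, so F = (51.30, 0.000). Since A1 is tangent to HF there, ZF ⟂ HF, so Z = F + (0, -10.5) = (51.30, -10.50). Since ZD ⟂ DU (tangency), |ZU| = √(10.5² + 36.2²) = 37.69 regardless of where D sits on A1. So U lies on both circle(H, 82.28) and circle(Z, 37.69); the below-HF intersection is U = (70.02, -43.22). D is the foot of the tangent from U: D = (44.00, -18.05).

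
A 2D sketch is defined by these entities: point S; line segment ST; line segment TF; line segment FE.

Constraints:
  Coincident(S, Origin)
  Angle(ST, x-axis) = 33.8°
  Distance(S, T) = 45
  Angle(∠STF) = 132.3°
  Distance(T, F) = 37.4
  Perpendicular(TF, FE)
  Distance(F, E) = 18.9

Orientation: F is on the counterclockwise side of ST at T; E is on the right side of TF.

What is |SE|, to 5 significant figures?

85.466

S is at the origin; ST runs at 33.8° with length 45.0, so T = 45.0·(cos 33.8°, sin 33.8°) = (37.394, 25.033). ∠STF = 132.3°, so TF runs at 33.8° + (180° − 132.3°) = 81.500° from the x-axis; with |TF| = 37.4, F = T + 37.4·(cos 81.500°, sin 81.500°) = (42.922, 62.022). TF ⟂ FE; with |FE| = 18.9 on the right of TF, E = F + 18.9·(0.98902, -0.14781) = (61.615, 59.229). Then |SE| = |E − S| = 85.466.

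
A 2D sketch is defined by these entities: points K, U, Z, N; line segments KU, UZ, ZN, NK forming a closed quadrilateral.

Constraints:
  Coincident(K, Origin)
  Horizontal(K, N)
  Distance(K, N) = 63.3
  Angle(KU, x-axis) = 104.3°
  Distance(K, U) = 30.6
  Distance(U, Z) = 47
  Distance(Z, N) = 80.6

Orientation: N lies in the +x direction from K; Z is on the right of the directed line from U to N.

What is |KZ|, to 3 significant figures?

22.8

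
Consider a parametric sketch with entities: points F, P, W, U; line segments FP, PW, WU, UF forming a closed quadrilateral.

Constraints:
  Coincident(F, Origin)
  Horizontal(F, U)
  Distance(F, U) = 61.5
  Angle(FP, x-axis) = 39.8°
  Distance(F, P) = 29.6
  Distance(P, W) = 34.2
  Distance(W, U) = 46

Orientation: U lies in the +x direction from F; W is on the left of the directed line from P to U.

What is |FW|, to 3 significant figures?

63.7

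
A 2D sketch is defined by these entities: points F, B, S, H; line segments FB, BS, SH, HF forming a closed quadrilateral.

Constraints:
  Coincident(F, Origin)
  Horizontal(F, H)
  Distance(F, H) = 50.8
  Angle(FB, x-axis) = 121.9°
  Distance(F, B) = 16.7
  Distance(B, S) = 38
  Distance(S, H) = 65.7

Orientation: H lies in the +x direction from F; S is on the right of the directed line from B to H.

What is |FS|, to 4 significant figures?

25.98

F is at the origin; F and H share the same y with |FH| = 50.8 and H in +x, so H = (50.8, 0). FB runs at 121.9° with |FB| = 16.7, so B = (-8.825, 14.18). S is determined by |BS| = 38.0 and |SH| = 65.7 together: it lies at the intersection of circle(B, 38.0) and circle(H, 65.7). With |BH| = 61.29, the foot of the radical line on BH is 7.209 from B and the perpendicular offset is √(38.0² − 7.209²) = 37.31. Taking the right-of-BH solution: S = (-10.44, -23.79).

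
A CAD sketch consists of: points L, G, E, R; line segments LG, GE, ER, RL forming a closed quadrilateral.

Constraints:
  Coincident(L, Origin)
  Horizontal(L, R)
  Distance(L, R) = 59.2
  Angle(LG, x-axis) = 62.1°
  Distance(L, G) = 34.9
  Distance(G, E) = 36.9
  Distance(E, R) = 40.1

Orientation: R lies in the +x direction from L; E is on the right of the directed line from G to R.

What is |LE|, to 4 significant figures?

20.42

Checks: |GE| = 36.90 ✓; |ER| = 40.10 ✓.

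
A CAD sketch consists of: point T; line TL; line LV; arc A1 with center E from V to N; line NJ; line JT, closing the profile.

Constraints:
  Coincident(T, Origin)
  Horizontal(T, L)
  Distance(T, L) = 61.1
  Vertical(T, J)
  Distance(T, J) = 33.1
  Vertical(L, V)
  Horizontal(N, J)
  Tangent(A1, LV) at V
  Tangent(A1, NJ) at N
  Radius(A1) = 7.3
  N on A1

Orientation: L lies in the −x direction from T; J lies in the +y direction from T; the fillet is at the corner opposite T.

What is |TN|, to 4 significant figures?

63.17

The virtual corner opposite T is at (-61.10, 33.10). A1 meets LV tangentially, so EV is at right angles to LV and the tangent condition forces EN to be normal to NJ, with radius 7.3, so the center E sits 7.3 in from both sides at E = (-53.80, 25.80). That places the tangent points at V = (-61.10, 25.80) on LV and N = (-53.80, 33.10) on NJ. Then |TN| = |N − T| = 63.17.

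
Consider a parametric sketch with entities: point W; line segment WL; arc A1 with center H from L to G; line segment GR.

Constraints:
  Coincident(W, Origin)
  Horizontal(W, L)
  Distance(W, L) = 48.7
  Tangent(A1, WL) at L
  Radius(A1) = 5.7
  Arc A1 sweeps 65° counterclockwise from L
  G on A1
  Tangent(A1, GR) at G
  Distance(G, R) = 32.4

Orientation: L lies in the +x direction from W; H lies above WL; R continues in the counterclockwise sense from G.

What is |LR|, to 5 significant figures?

37.710

W is at the origin; WL is horizontal with |WL| = 48.7 and L on the +x side, so L = (48.700, 0.0000). Tangency of A1 to WL means the radius HL is perpendicular to WL, so H = L + (0, 5.7) = (48.700, 5.7000). On A1, L sits at bearing -90° from H; a 65° counterclockwise sweep puts G at bearing -25°, so G = H + 5.7·(cos -25°, sin -25°) = (53.866, 3.2911). Tangency of A1 to GR means the radius HG is perpendicular to GR, so GR runs along (−sin -25°, cos -25°); with |GR| = 32.4, R = (67.559, 32.655). Then |LR| = |R − L| = 37.710.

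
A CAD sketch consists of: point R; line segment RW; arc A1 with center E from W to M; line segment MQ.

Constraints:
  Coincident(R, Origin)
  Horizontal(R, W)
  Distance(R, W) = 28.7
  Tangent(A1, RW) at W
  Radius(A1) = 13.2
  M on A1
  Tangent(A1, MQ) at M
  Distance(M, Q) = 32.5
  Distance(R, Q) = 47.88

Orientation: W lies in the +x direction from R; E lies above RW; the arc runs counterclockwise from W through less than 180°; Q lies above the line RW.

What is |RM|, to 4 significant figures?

44.20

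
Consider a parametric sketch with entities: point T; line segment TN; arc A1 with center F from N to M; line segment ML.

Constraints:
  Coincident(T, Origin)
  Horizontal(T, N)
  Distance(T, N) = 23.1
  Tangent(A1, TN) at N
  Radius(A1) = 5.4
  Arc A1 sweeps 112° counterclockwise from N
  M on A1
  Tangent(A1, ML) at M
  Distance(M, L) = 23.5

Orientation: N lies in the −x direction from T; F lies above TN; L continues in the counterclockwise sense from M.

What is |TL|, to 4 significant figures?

39.71

T is at the origin; TN is horizontal with |TN| = 23.1 and N on the −x side, so N = (-23.10, 0.000). The tangent condition forces FN to be normal to TN, so F = N + (0, 5.4) = (-23.10, 5.400). On A1, N sits at bearing -90° from F; a 112° counterclockwise sweep puts M at bearing 22°, so M = F + 5.4·(cos 22°, sin 22°) = (-18.09, 7.423). The tangent condition forces FM to be normal to ML, so ML runs along (−sin 22°, cos 22°); with |ML| = 23.5, L = (-26.90, 29.21). Then |TL| = |L − T| = 39.71.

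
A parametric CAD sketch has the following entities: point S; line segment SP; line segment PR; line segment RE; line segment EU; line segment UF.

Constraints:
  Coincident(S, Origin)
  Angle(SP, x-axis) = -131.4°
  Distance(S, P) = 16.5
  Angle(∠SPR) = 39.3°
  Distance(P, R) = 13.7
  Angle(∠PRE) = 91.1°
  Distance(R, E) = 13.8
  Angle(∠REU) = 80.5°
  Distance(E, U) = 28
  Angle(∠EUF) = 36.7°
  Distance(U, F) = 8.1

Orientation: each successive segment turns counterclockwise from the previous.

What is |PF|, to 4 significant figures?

8.833

S is at the origin; SP runs at -131.4° with length 16.5, so P = (-10.91, -12.38). ∠SPR = 39.3° gives PR at 9.300° from the x-axis; with |PR| = 13.7, R = (2.608, -10.16). ∠PRE = 91.1° gives RE at 98.20° from the x-axis; with |RE| = 13.8, E = (0.6400, 3.496). ∠REU = 80.5° gives EU at -162.3° from the x-axis; with |EU| = 28.0, U = (-26.03, -5.017). ∠EUF = 36.7° gives UF at -19.00° from the x-axis; with |UF| = 8.1, F = (-18.38, -7.654). Then |PF| = |F − P| = 8.833.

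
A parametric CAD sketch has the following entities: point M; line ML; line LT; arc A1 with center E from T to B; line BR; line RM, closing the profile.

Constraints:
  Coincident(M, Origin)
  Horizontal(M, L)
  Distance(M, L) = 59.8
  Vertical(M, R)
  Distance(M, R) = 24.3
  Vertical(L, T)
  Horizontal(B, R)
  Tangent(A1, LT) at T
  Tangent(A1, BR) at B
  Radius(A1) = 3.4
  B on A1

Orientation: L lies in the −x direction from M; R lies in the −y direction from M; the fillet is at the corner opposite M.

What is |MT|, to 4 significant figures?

63.35

M is at the origin; M and L share the same y with |ML| = 59.8 and L on the −x side, so L = (-59.80, 0.000). M and R share the same x with |MR| = 24.3 and R on the −y side, so R = (0.000, -24.30). The virtual corner opposite M is at (-59.80, -24.30). A1 meets LT tangentially, so ET is at right angles to LT and since A1 is tangent to BR there, EB ⟂ BR, with radius 3.4, so the center E sits 3.4 in from both sides at E = (-56.40, -20.90). That places the tangent points at T = (-59.80, -20.90) on LT and B = (-56.40, -24.30) on BR. Then |MT| = |T − M| = 63.35.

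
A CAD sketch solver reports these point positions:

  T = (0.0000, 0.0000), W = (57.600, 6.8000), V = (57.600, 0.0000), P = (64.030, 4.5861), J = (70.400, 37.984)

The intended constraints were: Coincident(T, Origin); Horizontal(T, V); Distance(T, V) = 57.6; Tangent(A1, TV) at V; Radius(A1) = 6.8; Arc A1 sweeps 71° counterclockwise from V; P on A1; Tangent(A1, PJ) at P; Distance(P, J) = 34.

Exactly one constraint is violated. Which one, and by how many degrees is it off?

Tangent(A1, PJ) at P — off by 8.20°.

T = (0.00, 0.00) ✓; T.y = 0.00, V.y = 0.00 ✓; |TV| = 57.60 ✓; ∠(WV, VT) = 90.00° ✓; |WV| = 6.800 ✓; bearing(W→P) − bearing(W→V) = 71.00° ✓; |WP| = 6.800 ✓; ∠(WP, PJ) = 81.80° ✗; |PJ| = 34.00 ✓.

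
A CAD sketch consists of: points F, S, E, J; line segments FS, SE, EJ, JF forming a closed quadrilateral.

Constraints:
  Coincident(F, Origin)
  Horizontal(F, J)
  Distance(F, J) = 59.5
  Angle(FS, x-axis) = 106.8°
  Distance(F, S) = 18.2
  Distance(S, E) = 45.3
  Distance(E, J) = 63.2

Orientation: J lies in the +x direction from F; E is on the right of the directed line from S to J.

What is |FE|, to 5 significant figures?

27.325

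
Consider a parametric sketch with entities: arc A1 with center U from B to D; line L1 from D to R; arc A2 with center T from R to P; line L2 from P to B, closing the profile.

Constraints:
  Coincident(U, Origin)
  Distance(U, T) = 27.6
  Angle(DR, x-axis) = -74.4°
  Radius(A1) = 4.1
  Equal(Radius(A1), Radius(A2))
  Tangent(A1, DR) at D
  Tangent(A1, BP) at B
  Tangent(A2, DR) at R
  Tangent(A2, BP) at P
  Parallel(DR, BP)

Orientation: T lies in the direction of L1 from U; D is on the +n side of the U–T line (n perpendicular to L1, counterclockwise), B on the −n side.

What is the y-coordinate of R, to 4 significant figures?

-25.48

Tangency of A1 to both parallel lines with radius 4.1 puts D and B at U ± 4.1·n: D = (3.949, 1.103), B = (-3.949, -1.103). Equal radii place R and P the same way about T: R = T + 4.1·n = (11.37, -25.48), P = T − 4.1·n = (3.473, -27.69). So R.y = -25.48.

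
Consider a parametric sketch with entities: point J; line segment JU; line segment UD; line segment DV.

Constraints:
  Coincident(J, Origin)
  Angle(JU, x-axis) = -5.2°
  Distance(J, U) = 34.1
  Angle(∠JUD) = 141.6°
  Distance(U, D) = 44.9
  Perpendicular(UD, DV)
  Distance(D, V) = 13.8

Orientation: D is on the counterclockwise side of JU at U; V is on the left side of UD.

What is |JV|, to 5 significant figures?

72.003

∠JUD = 141.6°, so UD runs at -5.2° + (180° − 141.6°) = 33.200° from the x-axis; with |UD| = 44.9, D = U + 44.9·(cos 33.200°, sin 33.200°) = (71.530, 21.495). UD is perpendicular to DV; with |DV| = 13.8 on the left of UD, V = D + 13.8·(-0.54756, 0.83676) = (63.974, 33.042). Then |JV| = |V − J| = 72.003.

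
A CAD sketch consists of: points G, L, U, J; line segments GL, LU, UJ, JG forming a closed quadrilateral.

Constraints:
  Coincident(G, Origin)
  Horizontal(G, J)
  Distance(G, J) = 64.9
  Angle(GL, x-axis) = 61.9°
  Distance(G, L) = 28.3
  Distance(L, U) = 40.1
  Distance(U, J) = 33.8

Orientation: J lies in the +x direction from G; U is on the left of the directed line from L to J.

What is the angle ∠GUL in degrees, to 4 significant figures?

21.34°

G is at the origin; GJ is horizontal with |GJ| = 64.9 and J in +x, so J = (64.9, 0). GL runs at 61.9° with |GL| = 28.3, so L = (13.33, 24.96). U is determined by |LU| = 40.1 and |UJ| = 33.8 together: it lies at the intersection of circle(L, 40.1) and circle(J, 33.8). With |LJ| = 57.29, the foot of the radical line on LJ is 32.71 from L and the perpendicular offset is √(40.1² − 32.71²) = 23.20. Taking the left-of-LJ solution: U = (52.88, 31.59).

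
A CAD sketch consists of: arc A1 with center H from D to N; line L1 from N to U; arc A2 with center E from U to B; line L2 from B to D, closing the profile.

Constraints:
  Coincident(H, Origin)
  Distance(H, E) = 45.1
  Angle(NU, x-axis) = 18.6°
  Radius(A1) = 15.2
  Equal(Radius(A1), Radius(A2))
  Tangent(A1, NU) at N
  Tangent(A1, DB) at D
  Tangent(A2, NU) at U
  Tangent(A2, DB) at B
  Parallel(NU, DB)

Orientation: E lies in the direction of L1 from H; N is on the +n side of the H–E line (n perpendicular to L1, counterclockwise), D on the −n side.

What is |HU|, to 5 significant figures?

47.593

Tangency of A1 to both parallel lines with radius 15.2 puts N and D at H ± 15.2·n: N = (-4.8482, 14.406), D = (4.8482, -14.406). Equal radii place U and B the same way about E: U = E + 15.2·n = (37.896, 28.791), B = E − 15.2·n = (47.593, -0.021015). Then |HU| = |U − H| = 47.593.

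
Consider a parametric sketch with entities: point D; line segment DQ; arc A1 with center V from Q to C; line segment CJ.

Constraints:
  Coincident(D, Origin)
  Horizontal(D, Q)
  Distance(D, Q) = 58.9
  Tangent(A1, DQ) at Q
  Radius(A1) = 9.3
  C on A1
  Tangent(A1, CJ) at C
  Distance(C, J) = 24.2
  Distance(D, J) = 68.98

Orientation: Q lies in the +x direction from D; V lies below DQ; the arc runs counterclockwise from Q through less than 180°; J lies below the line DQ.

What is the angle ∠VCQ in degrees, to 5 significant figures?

34.036°

Checks: D = (0.00, 0.00) ✓; |VC| = 9.300 ✓; ∠(VC, CJ) = 90.00° ✓; |CJ| = 24.20 ✓; |DJ| = 68.98 ✓.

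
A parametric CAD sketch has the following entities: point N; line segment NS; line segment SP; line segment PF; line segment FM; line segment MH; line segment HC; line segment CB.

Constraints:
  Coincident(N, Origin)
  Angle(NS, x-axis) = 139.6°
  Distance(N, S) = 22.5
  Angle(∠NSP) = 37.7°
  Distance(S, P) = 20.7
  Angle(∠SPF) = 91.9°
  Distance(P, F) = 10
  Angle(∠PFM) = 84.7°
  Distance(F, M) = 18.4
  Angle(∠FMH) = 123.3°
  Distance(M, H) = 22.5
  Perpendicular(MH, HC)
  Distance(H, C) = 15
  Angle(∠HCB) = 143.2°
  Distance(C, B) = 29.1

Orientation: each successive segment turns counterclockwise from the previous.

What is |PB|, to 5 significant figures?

19.299

N is at the origin; NS runs at 139.6° with length 22.5, so S = (-17.135, 14.583). ∠NSP = 37.7° gives SP at -78.100° from the x-axis; with |SP| = 20.7, P = (-12.866, -5.6724). ∠SPF = 91.9° gives PF at 10.000° from the x-axis; with |PF| = 10.0, F = (-3.0181, -3.9360). ∠PFM = 84.7° gives FM at 105.30° from the x-axis; with |FM| = 18.4, M = (-7.8734, 13.812). ∠FMH = 123.3° gives MH at 162.00° from the x-axis; with |MH| = 22.5, H = (-29.272, 20.765). The perpendicularity gives HC at right angles to MH, so HC runs at -108.00°; with |HC| = 15.0, C = (-33.907, 6.4989). ∠HCB = 143.2° gives CB at -71.200° from the x-axis; with |CB| = 29.1, B = (-24.529, -21.049). Then |PB| = |B − P| = 19.299.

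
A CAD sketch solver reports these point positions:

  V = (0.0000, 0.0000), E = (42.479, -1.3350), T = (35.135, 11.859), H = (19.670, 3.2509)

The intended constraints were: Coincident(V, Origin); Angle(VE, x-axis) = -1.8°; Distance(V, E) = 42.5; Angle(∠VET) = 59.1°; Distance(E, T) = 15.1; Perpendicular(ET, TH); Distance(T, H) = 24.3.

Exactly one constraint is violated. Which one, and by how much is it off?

Distance(T, H) = 24.3 — off by 6.60.

V = (0.00, 0.00) ✓; VE at -1.800° ✓; |VE| = 42.50 ✓; ∠VET = 59.10° ✓; |ET| = 15.10 ✓; ∠(ET, TH) = 90.00° ✓; |TH| = 17.70 ✗.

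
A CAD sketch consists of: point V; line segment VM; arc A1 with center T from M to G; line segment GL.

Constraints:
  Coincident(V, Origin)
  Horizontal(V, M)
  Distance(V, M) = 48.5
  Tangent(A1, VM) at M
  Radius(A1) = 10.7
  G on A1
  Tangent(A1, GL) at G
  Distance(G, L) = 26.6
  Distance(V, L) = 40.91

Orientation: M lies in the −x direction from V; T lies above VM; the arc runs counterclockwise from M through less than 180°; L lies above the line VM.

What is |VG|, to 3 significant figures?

39.3

V is at the origin; VM is horizontal with |VM| = 48.5 and M on the −x side, so M = (-48.5, 0.00). Since A1 is tangent to VM there, TM ⟂ VM, so T = M + (0, 10.7) = (-48.5, 10.7). Since TG ⟂ GL (tangency), |TL| = √(10.7² + 26.6²) = 28.7 regardless of where G sits on A1. So L lies on both circle(V, 40.91) and circle(T, 28.7); the above-VM intersection is L = (-27.5, 30.3). G is the foot of the tangent from L: G = (-38.8, 6.16).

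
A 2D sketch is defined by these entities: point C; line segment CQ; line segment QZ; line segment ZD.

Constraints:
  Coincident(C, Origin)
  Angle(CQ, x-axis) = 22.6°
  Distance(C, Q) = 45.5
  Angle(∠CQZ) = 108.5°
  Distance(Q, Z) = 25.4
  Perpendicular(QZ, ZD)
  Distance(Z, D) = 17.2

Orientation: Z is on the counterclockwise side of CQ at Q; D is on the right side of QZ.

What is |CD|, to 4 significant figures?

72.31

C is at the origin; CQ runs at 22.6° with length 45.5, so Q = 45.5·(cos 22.6°, sin 22.6°) = (42.01, 17.49). ∠CQZ = 108.5°, so QZ runs at 22.6° + (180° − 108.5°) = 94.10° from the x-axis; with |QZ| = 25.4, Z = Q + 25.4·(cos 94.10°, sin 94.10°) = (40.19, 42.82). QZ is perpendicular to ZD; with |ZD| = 17.2 on the right of QZ, D = Z + 17.2·(0.9974, 0.07150) = (57.35, 44.05). Then |CD| = |D − C| = 72.31.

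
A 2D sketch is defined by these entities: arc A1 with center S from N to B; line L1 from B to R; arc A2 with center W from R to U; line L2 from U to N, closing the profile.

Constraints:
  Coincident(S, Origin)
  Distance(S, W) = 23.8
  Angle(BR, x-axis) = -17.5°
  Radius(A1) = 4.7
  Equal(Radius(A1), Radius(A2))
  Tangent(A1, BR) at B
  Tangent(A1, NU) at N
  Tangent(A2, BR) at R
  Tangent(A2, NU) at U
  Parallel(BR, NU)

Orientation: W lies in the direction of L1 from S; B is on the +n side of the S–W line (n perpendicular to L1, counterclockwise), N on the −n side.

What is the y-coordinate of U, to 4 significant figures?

-11.64

The slot axis is L1's direction at -17.5°, so u = (cos -17.5°, sin -17.5°) = (0.9537, -0.3007) and n = (−sin -17.5°, cos -17.5°) = (0.3007, 0.9537). S is at the origin and W lies 23.8 along u from S, so W = 23.8·u = (22.70, -7.157). Tangency of A1 to both parallel lines with radius 4.7 puts B and N at S ± 4.7·n: B = (1.413, 4.482), N = (-1.413, -4.482). Equal radii place R and U the same way about W: R = W + 4.7·n = (24.11, -2.674), U = W − 4.7·n = (21.29, -11.64). So U.y = -11.64.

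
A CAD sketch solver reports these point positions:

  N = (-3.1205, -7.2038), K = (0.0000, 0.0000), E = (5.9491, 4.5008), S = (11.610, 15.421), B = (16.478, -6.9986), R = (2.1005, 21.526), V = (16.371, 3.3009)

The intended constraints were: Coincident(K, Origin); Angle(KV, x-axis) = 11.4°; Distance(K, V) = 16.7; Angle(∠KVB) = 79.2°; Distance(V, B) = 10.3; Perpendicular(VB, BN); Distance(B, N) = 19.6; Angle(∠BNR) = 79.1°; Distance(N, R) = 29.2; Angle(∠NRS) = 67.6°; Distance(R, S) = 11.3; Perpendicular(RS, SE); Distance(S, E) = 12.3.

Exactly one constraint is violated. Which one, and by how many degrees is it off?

Perpendicular(RS, SE) — off by 5.30°.

K = (0.00, 0.00) ✓; KV at 11.40° ✓; |KV| = 16.70 ✓; ∠KVB = 79.20° ✓; |VB| = 10.30 ✓; ∠(VB, BN) = 90.00° ✓; |BN| = 19.60 ✓; ∠BNR = 79.10° ✓; |NR| = 29.20 ✓; ∠NRS = 67.60° ✓; |RS| = 11.30 ✓; ∠(RS, SE) = 84.70° ✗; |SE| = 12.30 ✓.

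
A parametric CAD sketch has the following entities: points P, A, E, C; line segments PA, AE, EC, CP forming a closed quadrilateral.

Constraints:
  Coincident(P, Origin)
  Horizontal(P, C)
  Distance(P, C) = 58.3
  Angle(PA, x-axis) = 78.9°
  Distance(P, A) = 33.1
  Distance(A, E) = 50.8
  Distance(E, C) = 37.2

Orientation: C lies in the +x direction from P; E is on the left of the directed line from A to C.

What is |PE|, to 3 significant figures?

68.0

Checks: |AE| = 50.80 ✓; |EC| = 37.20 ✓.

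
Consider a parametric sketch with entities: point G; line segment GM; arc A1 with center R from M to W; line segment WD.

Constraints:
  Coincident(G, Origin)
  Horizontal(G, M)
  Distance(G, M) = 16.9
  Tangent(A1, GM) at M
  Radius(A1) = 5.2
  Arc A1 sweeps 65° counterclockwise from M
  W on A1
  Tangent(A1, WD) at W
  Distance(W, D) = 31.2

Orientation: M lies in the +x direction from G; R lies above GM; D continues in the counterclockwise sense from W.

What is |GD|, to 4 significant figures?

46.79

G is at the origin; GM is horizontal with |GM| = 16.9 and M on the +x side, so M = (16.90, 0.000). A1 meets GM tangentially, so RM is at right angles to GM, so R = M + (0, 5.2) = (16.90, 5.200). On A1, M sits at bearing -90° from R; a 65° counterclockwise sweep puts W at bearing -25°, so W = R + 5.2·(cos -25°, sin -25°) = (21.61, 3.002). Since A1 is tangent to WD there, RW ⟂ WD, so WD runs along (−sin -25°, cos -25°); with |WD| = 31.2, D = (34.80, 31.28). Then |GD| = |D − G| = 46.79.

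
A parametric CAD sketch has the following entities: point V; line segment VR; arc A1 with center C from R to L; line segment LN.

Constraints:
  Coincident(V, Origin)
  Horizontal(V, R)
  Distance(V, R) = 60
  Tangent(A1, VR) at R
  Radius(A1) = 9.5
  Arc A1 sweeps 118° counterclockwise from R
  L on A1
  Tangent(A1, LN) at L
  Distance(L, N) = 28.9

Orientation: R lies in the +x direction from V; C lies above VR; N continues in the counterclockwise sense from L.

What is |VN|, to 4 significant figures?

67.56

V is at the origin; V and R share the same y with |VR| = 60.0 and R on the +x side, so R = (60.00, 0.000). Since A1 is tangent to VR there, CR ⟂ VR, so C = R + (0, 9.5) = (60.00, 9.500). On A1, R sits at bearing -90° from C; a 118° counterclockwise sweep puts L at bearing 28°, so L = C + 9.5·(cos 28°, sin 28°) = (68.39, 13.96). The tangent condition forces CL to be normal to LN, so LN runs along (−sin 28°, cos 28°); with |LN| = 28.9, N = (54.82, 39.48). Then |VN| = |N − V| = 67.56.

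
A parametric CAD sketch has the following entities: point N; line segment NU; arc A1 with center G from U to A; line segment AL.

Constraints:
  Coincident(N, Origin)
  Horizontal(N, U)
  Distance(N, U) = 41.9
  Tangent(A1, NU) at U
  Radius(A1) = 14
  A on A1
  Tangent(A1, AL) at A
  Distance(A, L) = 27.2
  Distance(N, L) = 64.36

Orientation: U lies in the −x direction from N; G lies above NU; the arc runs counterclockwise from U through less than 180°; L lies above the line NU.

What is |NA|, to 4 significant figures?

37.90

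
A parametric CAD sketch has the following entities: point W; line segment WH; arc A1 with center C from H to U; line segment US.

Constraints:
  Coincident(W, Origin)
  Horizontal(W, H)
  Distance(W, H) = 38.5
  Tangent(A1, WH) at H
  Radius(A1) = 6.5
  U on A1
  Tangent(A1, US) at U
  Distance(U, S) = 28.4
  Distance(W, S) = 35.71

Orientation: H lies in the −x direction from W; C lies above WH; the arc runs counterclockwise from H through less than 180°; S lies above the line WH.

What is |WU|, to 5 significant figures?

32.844

W is at the origin; WH is horizontal with |WH| = 38.5 and H on the −x side, so H = (-38.500, 0.0000). Since A1 is tangent to WH there, CH ⟂ WH, so C = H + (0, 6.5) = (-38.500, 6.5000). Since CU ⟂ US (tangency), |CS| = √(6.5² + 28.4²) = 29.134 regardless of where U sits on A1. So S lies on both circle(W, 35.71) and circle(C, 29.134); the above-WH intersection is S = (-20.386, 29.319). U is the foot of the tangent from S: U = (-32.636, 3.6964).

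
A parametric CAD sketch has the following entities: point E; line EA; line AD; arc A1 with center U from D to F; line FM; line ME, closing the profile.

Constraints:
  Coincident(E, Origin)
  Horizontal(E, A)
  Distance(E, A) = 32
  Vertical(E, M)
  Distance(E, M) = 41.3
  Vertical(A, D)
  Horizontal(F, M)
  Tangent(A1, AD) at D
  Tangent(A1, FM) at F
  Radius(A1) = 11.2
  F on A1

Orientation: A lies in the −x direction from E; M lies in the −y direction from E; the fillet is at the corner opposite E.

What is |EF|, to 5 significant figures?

46.242

The virtual corner opposite E is at (-32.000, -41.300). Since A1 is tangent to AD there, UD ⟂ AD and A1 meets FM tangentially, so UF is at right angles to FM, with radius 11.2, so the center U sits 11.2 in from both sides at U = (-20.800, -30.100). That places the tangent points at D = (-32.000, -30.100) on AD and F = (-20.800, -41.300) on FM. Then |EF| = |F − E| = 46.242.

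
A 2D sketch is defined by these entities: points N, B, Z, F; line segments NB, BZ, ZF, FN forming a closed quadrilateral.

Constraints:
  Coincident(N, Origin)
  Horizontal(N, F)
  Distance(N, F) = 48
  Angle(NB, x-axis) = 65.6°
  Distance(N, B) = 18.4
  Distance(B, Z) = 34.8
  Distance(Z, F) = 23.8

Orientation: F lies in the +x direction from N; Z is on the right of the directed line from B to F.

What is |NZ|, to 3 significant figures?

29.8

N is at the origin; NF is horizontal with |NF| = 48.0 and F in +x, so F = (48.0, 0). NB runs at 65.6° with |NB| = 18.4, so B = (7.60, 16.8). Z is determined by |BZ| = 34.8 and |ZF| = 23.8 together: it lies at the intersection of circle(B, 34.8) and circle(F, 23.8). With |BF| = 43.7, the foot of the radical line on BF is 29.2 from B and the perpendicular offset is √(34.8² − 29.2²) = 18.9. Taking the right-of-BF solution: Z = (27.4, -11.9).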